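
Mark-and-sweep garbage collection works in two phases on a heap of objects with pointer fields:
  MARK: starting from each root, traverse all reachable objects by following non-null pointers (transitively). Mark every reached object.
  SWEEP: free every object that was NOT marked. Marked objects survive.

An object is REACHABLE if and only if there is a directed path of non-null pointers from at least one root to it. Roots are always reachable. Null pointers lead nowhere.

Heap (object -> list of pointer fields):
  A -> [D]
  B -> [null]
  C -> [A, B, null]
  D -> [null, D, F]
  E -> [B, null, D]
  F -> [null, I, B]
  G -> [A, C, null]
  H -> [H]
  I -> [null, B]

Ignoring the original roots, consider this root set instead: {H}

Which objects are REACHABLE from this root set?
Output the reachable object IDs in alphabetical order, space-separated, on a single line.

Answer: H

Derivation:
Roots: H
Mark H: refs=H, marked=H
Unmarked (collected): A B C D E F G I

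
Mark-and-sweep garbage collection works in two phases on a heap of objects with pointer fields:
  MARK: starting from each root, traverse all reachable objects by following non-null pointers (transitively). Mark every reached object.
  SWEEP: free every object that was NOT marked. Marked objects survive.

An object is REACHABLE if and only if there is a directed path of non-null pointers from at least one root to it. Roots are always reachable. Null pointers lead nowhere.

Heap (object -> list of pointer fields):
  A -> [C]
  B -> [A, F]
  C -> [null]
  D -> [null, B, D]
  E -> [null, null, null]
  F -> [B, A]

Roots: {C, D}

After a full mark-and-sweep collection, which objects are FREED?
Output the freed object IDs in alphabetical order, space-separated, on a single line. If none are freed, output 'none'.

Answer: E

Derivation:
Roots: C D
Mark C: refs=null, marked=C
Mark D: refs=null B D, marked=C D
Mark B: refs=A F, marked=B C D
Mark A: refs=C, marked=A B C D
Mark F: refs=B A, marked=A B C D F
Unmarked (collected): E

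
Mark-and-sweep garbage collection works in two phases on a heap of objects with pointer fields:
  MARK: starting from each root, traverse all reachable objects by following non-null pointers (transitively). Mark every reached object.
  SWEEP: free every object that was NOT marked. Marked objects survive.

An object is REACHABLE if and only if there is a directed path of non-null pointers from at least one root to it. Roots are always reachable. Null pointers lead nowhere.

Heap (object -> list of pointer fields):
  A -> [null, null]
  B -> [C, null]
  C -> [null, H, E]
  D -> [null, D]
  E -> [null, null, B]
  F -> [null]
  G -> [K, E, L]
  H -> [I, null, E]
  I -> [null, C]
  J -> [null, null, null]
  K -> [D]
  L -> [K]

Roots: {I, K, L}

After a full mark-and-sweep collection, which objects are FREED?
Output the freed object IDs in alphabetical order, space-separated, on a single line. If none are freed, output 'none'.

Answer: A F G J

Derivation:
Roots: I K L
Mark I: refs=null C, marked=I
Mark K: refs=D, marked=I K
Mark L: refs=K, marked=I K L
Mark C: refs=null H E, marked=C I K L
Mark D: refs=null D, marked=C D I K L
Mark H: refs=I null E, marked=C D H I K L
Mark E: refs=null null B, marked=C D E H I K L
Mark B: refs=C null, marked=B C D E H I K L
Unmarked (collected): A F G J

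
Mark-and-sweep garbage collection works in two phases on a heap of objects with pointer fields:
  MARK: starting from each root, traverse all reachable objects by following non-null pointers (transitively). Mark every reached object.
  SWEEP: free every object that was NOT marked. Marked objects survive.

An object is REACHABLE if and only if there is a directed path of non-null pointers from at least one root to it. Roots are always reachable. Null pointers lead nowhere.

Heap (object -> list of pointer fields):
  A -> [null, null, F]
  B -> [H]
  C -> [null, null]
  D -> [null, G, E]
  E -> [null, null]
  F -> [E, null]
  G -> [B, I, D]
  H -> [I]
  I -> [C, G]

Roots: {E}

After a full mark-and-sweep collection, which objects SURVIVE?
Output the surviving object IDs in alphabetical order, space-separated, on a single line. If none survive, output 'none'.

Roots: E
Mark E: refs=null null, marked=E
Unmarked (collected): A B C D F G H I

Answer: E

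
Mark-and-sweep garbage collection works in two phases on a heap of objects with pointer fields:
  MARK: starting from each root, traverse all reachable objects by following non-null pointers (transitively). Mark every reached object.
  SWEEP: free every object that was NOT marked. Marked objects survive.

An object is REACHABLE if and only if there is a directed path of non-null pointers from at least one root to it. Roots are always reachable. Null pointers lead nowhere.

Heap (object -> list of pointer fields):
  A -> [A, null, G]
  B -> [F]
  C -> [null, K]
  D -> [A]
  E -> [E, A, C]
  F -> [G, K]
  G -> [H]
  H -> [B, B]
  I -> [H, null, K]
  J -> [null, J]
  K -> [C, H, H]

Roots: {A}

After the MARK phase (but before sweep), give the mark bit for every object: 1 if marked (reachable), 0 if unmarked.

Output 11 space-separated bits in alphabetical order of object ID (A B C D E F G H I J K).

Answer: 1 1 1 0 0 1 1 1 0 0 1

Derivation:
Roots: A
Mark A: refs=A null G, marked=A
Mark G: refs=H, marked=A G
Mark H: refs=B B, marked=A G H
Mark B: refs=F, marked=A B G H
Mark F: refs=G K, marked=A B F G H
Mark K: refs=C H H, marked=A B F G H K
Mark C: refs=null K, marked=A B C F G H K
Unmarked (collected): D E I J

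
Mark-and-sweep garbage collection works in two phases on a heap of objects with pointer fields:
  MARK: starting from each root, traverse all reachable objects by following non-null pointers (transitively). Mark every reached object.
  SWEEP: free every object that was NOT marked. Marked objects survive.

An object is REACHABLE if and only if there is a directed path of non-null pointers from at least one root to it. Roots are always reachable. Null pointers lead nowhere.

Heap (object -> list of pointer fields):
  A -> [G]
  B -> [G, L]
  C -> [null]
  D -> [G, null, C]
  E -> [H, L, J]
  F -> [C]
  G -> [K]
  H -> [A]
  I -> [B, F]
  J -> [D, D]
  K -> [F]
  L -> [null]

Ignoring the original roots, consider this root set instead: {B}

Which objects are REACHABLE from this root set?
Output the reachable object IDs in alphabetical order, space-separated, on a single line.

Answer: B C F G K L

Derivation:
Roots: B
Mark B: refs=G L, marked=B
Mark G: refs=K, marked=B G
Mark L: refs=null, marked=B G L
Mark K: refs=F, marked=B G K L
Mark F: refs=C, marked=B F G K L
Mark C: refs=null, marked=B C F G K L
Unmarked (collected): A D E H I J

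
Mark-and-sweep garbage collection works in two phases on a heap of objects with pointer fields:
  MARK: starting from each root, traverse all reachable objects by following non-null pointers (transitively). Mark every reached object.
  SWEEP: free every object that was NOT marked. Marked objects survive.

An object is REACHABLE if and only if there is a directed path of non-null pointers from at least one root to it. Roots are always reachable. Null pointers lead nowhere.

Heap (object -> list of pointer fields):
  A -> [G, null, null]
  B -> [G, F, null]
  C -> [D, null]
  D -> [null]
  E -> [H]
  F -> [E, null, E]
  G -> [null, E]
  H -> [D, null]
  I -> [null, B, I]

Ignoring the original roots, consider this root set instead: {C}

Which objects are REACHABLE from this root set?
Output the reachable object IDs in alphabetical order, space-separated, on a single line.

Roots: C
Mark C: refs=D null, marked=C
Mark D: refs=null, marked=C D
Unmarked (collected): A B E F G H I

Answer: C D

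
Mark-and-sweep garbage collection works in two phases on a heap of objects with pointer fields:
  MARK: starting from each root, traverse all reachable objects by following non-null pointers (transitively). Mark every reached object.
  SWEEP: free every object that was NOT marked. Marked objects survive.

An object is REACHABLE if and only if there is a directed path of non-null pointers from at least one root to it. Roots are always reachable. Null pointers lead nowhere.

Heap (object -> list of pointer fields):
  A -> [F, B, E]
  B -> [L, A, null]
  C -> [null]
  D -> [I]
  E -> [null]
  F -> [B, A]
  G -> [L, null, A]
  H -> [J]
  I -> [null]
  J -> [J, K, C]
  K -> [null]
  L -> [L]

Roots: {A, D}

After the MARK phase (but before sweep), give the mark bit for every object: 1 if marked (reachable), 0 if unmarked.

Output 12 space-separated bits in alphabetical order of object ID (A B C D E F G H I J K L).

Roots: A D
Mark A: refs=F B E, marked=A
Mark D: refs=I, marked=A D
Mark F: refs=B A, marked=A D F
Mark B: refs=L A null, marked=A B D F
Mark E: refs=null, marked=A B D E F
Mark I: refs=null, marked=A B D E F I
Mark L: refs=L, marked=A B D E F I L
Unmarked (collected): C G H J K

Answer: 1 1 0 1 1 1 0 0 1 0 0 1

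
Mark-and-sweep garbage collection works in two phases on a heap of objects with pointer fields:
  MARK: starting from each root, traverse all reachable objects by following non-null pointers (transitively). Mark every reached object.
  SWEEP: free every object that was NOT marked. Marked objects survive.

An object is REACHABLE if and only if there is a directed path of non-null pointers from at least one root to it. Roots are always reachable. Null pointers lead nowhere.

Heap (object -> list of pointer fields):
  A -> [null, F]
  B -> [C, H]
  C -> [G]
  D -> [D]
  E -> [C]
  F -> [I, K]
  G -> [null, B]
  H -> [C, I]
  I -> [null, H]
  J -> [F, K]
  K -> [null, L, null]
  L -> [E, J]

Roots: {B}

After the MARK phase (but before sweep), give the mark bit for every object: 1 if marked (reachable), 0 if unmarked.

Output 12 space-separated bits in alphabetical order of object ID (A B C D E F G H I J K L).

Roots: B
Mark B: refs=C H, marked=B
Mark C: refs=G, marked=B C
Mark H: refs=C I, marked=B C H
Mark G: refs=null B, marked=B C G H
Mark I: refs=null H, marked=B C G H I
Unmarked (collected): A D E F J K L

Answer: 0 1 1 0 0 0 1 1 1 0 0 0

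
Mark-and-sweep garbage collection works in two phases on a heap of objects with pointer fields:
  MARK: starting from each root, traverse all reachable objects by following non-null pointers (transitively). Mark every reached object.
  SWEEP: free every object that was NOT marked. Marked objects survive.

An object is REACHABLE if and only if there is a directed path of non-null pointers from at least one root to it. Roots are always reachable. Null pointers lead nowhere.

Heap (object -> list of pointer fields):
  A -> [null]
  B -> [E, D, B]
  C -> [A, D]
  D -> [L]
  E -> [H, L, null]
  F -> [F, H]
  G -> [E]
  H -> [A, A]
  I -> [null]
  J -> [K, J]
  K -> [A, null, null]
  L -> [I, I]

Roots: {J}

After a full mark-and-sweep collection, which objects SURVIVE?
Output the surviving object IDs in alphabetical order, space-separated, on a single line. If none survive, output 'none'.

Roots: J
Mark J: refs=K J, marked=J
Mark K: refs=A null null, marked=J K
Mark A: refs=null, marked=A J K
Unmarked (collected): B C D E F G H I L

Answer: A J K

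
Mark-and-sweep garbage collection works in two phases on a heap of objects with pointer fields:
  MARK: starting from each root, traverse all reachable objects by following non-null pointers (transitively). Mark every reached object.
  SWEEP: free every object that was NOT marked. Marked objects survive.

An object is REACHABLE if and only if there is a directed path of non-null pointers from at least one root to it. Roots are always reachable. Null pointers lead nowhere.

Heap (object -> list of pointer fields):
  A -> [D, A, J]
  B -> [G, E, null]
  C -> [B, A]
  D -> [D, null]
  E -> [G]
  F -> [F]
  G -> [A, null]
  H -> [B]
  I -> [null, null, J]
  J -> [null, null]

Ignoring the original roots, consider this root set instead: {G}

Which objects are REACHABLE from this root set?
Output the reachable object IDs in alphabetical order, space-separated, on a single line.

Roots: G
Mark G: refs=A null, marked=G
Mark A: refs=D A J, marked=A G
Mark D: refs=D null, marked=A D G
Mark J: refs=null null, marked=A D G J
Unmarked (collected): B C E F H I

Answer: A D G J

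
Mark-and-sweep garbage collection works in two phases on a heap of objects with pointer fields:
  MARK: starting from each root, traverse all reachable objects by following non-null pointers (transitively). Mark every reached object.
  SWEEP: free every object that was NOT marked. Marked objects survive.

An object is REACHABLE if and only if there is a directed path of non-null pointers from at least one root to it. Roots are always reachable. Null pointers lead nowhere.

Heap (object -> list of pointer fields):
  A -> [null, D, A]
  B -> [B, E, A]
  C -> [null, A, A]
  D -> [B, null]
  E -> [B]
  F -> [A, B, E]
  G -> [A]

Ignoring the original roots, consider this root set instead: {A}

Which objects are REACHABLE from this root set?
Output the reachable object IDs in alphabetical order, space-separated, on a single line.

Roots: A
Mark A: refs=null D A, marked=A
Mark D: refs=B null, marked=A D
Mark B: refs=B E A, marked=A B D
Mark E: refs=B, marked=A B D E
Unmarked (collected): C F G

Answer: A B D E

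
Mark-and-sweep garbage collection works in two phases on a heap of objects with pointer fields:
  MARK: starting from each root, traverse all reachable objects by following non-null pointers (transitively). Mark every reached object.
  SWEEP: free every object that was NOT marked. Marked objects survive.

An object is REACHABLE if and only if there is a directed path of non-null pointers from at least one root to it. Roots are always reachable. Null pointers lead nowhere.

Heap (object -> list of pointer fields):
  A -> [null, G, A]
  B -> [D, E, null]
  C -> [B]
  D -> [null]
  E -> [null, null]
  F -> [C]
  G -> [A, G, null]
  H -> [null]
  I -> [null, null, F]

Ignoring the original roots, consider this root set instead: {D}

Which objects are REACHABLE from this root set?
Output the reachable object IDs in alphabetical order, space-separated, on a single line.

Roots: D
Mark D: refs=null, marked=D
Unmarked (collected): A B C E F G H I

Answer: D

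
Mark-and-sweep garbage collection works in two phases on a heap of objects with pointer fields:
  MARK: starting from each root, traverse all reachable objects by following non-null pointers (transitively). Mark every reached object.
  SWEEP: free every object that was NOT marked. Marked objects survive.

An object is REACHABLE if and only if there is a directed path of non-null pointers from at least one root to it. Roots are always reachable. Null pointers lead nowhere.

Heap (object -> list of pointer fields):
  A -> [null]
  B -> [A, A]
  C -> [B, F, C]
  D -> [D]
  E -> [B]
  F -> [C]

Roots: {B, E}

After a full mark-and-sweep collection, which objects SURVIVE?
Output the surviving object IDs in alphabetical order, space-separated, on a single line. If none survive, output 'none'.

Roots: B E
Mark B: refs=A A, marked=B
Mark E: refs=B, marked=B E
Mark A: refs=null, marked=A B E
Unmarked (collected): C D F

Answer: A B E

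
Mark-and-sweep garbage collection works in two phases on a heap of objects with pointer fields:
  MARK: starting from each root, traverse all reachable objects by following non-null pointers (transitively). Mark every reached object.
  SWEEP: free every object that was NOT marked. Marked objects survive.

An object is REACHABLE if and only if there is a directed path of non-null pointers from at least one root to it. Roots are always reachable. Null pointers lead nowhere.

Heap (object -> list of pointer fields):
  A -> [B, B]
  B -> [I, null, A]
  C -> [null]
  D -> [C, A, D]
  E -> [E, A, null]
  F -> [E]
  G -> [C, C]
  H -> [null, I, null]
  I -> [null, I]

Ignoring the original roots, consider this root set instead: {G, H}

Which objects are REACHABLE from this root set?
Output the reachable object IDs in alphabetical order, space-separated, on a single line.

Answer: C G H I

Derivation:
Roots: G H
Mark G: refs=C C, marked=G
Mark H: refs=null I null, marked=G H
Mark C: refs=null, marked=C G H
Mark I: refs=null I, marked=C G H I
Unmarked (collected): A B D E F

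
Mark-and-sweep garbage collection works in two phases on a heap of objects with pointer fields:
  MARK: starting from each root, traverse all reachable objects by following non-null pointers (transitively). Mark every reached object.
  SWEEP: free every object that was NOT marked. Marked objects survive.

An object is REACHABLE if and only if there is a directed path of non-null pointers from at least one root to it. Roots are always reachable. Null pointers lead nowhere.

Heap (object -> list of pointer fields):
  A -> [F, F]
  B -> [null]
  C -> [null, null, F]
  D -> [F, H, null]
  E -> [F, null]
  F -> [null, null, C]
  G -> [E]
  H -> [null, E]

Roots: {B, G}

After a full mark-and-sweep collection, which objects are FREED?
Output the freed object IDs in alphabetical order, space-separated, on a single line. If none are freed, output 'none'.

Answer: A D H

Derivation:
Roots: B G
Mark B: refs=null, marked=B
Mark G: refs=E, marked=B G
Mark E: refs=F null, marked=B E G
Mark F: refs=null null C, marked=B E F G
Mark C: refs=null null F, marked=B C E F G
Unmarked (collected): A D H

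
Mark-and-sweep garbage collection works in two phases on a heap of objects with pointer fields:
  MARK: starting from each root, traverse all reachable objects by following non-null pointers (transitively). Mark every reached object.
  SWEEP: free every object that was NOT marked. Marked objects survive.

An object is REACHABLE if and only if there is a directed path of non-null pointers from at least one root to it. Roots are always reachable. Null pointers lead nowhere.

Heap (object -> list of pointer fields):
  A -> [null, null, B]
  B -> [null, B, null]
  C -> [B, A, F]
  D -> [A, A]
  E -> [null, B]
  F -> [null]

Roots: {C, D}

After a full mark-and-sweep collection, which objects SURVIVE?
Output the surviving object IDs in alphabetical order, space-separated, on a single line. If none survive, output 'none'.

Answer: A B C D F

Derivation:
Roots: C D
Mark C: refs=B A F, marked=C
Mark D: refs=A A, marked=C D
Mark B: refs=null B null, marked=B C D
Mark A: refs=null null B, marked=A B C D
Mark F: refs=null, marked=A B C D F
Unmarked (collected): E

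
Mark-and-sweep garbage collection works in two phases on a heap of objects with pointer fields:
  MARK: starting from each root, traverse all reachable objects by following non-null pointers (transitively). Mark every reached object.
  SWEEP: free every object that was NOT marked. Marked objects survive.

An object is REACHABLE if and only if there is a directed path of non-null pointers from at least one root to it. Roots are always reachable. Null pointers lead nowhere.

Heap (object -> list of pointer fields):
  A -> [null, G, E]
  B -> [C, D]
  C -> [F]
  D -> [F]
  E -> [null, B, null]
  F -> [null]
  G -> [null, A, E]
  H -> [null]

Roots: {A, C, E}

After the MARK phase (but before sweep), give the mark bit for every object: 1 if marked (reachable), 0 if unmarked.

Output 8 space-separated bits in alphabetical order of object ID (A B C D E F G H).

Answer: 1 1 1 1 1 1 1 0

Derivation:
Roots: A C E
Mark A: refs=null G E, marked=A
Mark C: refs=F, marked=A C
Mark E: refs=null B null, marked=A C E
Mark G: refs=null A E, marked=A C E G
Mark F: refs=null, marked=A C E F G
Mark B: refs=C D, marked=A B C E F G
Mark D: refs=F, marked=A B C D E F G
Unmarked (collected): H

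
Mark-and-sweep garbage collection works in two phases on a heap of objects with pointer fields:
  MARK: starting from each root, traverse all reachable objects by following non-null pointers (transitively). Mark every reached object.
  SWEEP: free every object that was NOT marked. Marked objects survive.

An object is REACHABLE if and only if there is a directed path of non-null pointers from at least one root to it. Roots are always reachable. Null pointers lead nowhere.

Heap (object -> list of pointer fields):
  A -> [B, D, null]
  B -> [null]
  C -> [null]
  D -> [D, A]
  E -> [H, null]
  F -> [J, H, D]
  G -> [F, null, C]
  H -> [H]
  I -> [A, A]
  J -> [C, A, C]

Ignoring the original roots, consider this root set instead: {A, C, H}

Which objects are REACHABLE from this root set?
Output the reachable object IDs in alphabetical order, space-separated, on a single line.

Roots: A C H
Mark A: refs=B D null, marked=A
Mark C: refs=null, marked=A C
Mark H: refs=H, marked=A C H
Mark B: refs=null, marked=A B C H
Mark D: refs=D A, marked=A B C D H
Unmarked (collected): E F G I J

Answer: A B C D H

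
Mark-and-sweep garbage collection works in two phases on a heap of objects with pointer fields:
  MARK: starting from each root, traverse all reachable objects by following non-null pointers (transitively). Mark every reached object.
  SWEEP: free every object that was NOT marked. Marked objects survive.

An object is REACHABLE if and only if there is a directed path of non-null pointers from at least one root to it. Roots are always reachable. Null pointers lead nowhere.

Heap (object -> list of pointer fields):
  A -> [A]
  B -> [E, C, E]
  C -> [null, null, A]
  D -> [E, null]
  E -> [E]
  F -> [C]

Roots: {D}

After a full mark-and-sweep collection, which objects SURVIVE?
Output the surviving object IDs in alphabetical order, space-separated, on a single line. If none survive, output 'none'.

Roots: D
Mark D: refs=E null, marked=D
Mark E: refs=E, marked=D E
Unmarked (collected): A B C F

Answer: D E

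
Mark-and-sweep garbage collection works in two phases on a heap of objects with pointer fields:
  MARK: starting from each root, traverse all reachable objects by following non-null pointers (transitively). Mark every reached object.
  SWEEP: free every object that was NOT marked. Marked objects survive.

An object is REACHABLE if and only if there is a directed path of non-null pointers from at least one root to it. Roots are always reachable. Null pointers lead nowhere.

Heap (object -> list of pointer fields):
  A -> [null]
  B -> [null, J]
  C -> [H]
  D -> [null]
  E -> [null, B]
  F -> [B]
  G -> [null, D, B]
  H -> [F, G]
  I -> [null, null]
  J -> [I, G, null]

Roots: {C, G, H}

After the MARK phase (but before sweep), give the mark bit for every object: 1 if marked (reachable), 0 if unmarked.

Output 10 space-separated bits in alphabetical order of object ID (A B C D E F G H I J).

Roots: C G H
Mark C: refs=H, marked=C
Mark G: refs=null D B, marked=C G
Mark H: refs=F G, marked=C G H
Mark D: refs=null, marked=C D G H
Mark B: refs=null J, marked=B C D G H
Mark F: refs=B, marked=B C D F G H
Mark J: refs=I G null, marked=B C D F G H J
Mark I: refs=null null, marked=B C D F G H I J
Unmarked (collected): A E

Answer: 0 1 1 1 0 1 1 1 1 1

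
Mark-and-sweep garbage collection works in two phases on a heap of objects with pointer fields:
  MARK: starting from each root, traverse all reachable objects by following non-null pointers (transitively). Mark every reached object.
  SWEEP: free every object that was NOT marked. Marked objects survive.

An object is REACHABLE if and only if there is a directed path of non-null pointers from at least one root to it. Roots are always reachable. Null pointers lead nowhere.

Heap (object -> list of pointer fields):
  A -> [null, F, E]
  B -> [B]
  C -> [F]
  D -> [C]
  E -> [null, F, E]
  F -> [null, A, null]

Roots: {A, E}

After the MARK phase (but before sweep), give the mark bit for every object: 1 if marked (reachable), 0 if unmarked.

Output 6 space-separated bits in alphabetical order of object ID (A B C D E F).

Roots: A E
Mark A: refs=null F E, marked=A
Mark E: refs=null F E, marked=A E
Mark F: refs=null A null, marked=A E F
Unmarked (collected): B C D

Answer: 1 0 0 0 1 1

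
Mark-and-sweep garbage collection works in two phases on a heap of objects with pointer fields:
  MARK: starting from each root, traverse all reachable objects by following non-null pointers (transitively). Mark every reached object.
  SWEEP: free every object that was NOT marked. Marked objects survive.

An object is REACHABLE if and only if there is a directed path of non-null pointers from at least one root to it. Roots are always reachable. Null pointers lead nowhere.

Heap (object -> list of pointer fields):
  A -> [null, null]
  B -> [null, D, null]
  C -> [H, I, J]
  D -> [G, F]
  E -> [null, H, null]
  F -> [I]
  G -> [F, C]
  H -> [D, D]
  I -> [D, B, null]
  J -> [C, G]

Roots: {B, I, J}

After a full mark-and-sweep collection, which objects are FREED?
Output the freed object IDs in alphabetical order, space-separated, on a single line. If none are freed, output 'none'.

Roots: B I J
Mark B: refs=null D null, marked=B
Mark I: refs=D B null, marked=B I
Mark J: refs=C G, marked=B I J
Mark D: refs=G F, marked=B D I J
Mark C: refs=H I J, marked=B C D I J
Mark G: refs=F C, marked=B C D G I J
Mark F: refs=I, marked=B C D F G I J
Mark H: refs=D D, marked=B C D F G H I J
Unmarked (collected): A E

Answer: A E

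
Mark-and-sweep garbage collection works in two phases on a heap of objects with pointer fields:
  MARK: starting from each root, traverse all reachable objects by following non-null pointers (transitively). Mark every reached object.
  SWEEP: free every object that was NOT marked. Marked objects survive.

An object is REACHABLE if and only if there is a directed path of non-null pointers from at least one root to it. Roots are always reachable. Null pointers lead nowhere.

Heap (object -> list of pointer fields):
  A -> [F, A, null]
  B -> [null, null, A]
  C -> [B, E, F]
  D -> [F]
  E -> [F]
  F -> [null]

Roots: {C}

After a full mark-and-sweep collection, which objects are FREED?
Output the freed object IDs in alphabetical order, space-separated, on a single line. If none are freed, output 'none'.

Answer: D

Derivation:
Roots: C
Mark C: refs=B E F, marked=C
Mark B: refs=null null A, marked=B C
Mark E: refs=F, marked=B C E
Mark F: refs=null, marked=B C E F
Mark A: refs=F A null, marked=A B C E F
Unmarked (collected): D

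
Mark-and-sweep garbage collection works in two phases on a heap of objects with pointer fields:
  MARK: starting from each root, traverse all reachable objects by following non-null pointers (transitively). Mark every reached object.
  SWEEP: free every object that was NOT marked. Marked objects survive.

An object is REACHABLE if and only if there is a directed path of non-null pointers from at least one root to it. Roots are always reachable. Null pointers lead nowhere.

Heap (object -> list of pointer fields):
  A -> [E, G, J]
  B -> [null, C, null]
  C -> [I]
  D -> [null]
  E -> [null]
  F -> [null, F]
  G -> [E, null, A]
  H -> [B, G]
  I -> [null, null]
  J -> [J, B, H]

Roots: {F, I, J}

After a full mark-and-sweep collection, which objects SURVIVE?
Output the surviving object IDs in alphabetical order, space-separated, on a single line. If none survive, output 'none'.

Answer: A B C E F G H I J

Derivation:
Roots: F I J
Mark F: refs=null F, marked=F
Mark I: refs=null null, marked=F I
Mark J: refs=J B H, marked=F I J
Mark B: refs=null C null, marked=B F I J
Mark H: refs=B G, marked=B F H I J
Mark C: refs=I, marked=B C F H I J
Mark G: refs=E null A, marked=B C F G H I J
Mark E: refs=null, marked=B C E F G H I J
Mark A: refs=E G J, marked=A B C E F G H I J
Unmarked (collected): D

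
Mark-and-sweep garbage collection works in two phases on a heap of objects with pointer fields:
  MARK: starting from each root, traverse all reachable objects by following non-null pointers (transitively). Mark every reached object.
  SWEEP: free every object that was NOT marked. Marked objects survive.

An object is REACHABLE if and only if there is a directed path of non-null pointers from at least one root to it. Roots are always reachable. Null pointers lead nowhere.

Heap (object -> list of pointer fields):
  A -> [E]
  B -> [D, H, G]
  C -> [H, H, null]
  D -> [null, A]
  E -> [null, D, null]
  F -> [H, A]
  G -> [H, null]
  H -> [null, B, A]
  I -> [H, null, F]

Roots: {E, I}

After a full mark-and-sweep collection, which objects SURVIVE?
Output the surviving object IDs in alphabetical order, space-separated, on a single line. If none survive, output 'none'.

Roots: E I
Mark E: refs=null D null, marked=E
Mark I: refs=H null F, marked=E I
Mark D: refs=null A, marked=D E I
Mark H: refs=null B A, marked=D E H I
Mark F: refs=H A, marked=D E F H I
Mark A: refs=E, marked=A D E F H I
Mark B: refs=D H G, marked=A B D E F H I
Mark G: refs=H null, marked=A B D E F G H I
Unmarked (collected): C

Answer: A B D E F G H I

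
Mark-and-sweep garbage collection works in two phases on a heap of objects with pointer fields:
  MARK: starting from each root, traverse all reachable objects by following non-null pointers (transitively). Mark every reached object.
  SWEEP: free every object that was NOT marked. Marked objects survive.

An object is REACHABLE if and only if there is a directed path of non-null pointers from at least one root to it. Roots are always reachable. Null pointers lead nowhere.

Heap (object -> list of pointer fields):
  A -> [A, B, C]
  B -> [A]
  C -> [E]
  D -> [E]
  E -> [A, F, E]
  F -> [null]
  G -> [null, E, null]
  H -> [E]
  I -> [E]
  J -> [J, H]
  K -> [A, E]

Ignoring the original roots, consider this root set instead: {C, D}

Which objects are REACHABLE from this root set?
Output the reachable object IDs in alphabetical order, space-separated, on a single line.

Answer: A B C D E F

Derivation:
Roots: C D
Mark C: refs=E, marked=C
Mark D: refs=E, marked=C D
Mark E: refs=A F E, marked=C D E
Mark A: refs=A B C, marked=A C D E
Mark F: refs=null, marked=A C D E F
Mark B: refs=A, marked=A B C D E F
Unmarked (collected): G H I J K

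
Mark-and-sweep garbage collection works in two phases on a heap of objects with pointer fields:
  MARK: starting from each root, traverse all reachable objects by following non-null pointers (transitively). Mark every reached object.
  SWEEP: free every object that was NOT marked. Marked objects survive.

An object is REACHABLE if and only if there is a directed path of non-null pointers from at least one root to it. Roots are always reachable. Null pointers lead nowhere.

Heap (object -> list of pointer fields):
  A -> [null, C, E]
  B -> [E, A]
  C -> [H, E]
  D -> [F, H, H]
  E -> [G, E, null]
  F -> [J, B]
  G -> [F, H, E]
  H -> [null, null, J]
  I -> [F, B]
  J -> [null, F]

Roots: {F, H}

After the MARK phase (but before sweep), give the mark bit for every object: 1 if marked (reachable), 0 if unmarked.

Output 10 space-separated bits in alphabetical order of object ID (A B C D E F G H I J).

Answer: 1 1 1 0 1 1 1 1 0 1

Derivation:
Roots: F H
Mark F: refs=J B, marked=F
Mark H: refs=null null J, marked=F H
Mark J: refs=null F, marked=F H J
Mark B: refs=E A, marked=B F H J
Mark E: refs=G E null, marked=B E F H J
Mark A: refs=null C E, marked=A B E F H J
Mark G: refs=F H E, marked=A B E F G H J
Mark C: refs=H E, marked=A B C E F G H J
Unmarked (collected): D I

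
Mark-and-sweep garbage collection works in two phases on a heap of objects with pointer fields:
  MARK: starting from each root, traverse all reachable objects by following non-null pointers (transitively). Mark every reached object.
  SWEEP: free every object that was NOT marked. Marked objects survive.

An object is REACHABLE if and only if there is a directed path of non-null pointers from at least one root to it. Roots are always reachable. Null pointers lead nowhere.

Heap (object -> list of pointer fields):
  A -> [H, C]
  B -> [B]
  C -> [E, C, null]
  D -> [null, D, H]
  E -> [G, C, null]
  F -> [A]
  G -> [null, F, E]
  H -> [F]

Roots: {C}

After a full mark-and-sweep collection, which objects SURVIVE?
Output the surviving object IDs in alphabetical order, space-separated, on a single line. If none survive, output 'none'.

Roots: C
Mark C: refs=E C null, marked=C
Mark E: refs=G C null, marked=C E
Mark G: refs=null F E, marked=C E G
Mark F: refs=A, marked=C E F G
Mark A: refs=H C, marked=A C E F G
Mark H: refs=F, marked=A C E F G H
Unmarked (collected): B D

Answer: A C E F G H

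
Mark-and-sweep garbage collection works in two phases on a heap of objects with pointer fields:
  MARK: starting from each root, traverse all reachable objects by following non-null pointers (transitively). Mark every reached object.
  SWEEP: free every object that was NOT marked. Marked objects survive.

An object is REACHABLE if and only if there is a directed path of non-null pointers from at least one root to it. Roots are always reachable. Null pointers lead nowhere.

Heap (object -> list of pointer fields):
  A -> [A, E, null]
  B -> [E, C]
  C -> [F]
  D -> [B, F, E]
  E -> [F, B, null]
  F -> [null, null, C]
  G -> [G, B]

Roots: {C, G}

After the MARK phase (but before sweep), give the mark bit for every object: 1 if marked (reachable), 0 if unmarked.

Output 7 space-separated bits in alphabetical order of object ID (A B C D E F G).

Roots: C G
Mark C: refs=F, marked=C
Mark G: refs=G B, marked=C G
Mark F: refs=null null C, marked=C F G
Mark B: refs=E C, marked=B C F G
Mark E: refs=F B null, marked=B C E F G
Unmarked (collected): A D

Answer: 0 1 1 0 1 1 1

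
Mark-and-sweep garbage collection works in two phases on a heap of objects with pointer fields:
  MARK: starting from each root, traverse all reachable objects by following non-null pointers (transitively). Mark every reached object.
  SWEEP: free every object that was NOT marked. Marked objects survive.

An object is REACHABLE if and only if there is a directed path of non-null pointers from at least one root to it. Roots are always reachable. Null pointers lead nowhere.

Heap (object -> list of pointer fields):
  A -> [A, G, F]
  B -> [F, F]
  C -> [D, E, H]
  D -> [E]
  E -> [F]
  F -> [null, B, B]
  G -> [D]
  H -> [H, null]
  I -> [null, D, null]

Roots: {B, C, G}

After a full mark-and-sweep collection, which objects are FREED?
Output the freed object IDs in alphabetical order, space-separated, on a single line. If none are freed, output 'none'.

Answer: A I

Derivation:
Roots: B C G
Mark B: refs=F F, marked=B
Mark C: refs=D E H, marked=B C
Mark G: refs=D, marked=B C G
Mark F: refs=null B B, marked=B C F G
Mark D: refs=E, marked=B C D F G
Mark E: refs=F, marked=B C D E F G
Mark H: refs=H null, marked=B C D E F G H
Unmarked (collected): A I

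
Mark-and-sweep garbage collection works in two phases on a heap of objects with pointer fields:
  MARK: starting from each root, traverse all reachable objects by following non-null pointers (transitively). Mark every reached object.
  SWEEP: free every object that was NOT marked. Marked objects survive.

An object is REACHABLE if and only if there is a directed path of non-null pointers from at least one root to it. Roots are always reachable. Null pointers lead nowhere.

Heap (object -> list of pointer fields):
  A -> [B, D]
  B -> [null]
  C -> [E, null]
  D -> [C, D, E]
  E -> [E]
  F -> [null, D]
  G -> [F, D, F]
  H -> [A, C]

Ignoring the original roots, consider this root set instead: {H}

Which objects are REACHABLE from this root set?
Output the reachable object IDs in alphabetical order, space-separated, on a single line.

Roots: H
Mark H: refs=A C, marked=H
Mark A: refs=B D, marked=A H
Mark C: refs=E null, marked=A C H
Mark B: refs=null, marked=A B C H
Mark D: refs=C D E, marked=A B C D H
Mark E: refs=E, marked=A B C D E H
Unmarked (collected): F G

Answer: A B C D E H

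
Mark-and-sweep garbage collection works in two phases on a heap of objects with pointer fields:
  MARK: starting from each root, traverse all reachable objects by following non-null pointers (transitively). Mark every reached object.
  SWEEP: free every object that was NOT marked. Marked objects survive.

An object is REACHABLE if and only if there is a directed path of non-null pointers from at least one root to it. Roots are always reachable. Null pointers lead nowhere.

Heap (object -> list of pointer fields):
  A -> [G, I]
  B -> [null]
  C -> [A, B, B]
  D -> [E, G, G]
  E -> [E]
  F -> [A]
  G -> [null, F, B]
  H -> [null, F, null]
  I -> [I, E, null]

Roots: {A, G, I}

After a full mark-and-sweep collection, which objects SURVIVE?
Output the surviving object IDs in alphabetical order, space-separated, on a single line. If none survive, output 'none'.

Answer: A B E F G I

Derivation:
Roots: A G I
Mark A: refs=G I, marked=A
Mark G: refs=null F B, marked=A G
Mark I: refs=I E null, marked=A G I
Mark F: refs=A, marked=A F G I
Mark B: refs=null, marked=A B F G I
Mark E: refs=E, marked=A B E F G I
Unmarked (collected): C D H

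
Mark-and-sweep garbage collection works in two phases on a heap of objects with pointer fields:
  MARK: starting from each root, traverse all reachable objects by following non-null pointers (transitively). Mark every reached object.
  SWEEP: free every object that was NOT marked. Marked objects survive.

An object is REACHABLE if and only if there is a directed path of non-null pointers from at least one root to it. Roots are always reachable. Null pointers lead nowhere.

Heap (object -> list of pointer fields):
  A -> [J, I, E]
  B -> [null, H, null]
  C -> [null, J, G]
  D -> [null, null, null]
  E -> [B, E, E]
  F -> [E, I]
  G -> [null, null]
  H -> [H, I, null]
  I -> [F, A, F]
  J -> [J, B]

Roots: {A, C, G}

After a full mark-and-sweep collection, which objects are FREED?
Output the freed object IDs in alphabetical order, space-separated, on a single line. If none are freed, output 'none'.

Roots: A C G
Mark A: refs=J I E, marked=A
Mark C: refs=null J G, marked=A C
Mark G: refs=null null, marked=A C G
Mark J: refs=J B, marked=A C G J
Mark I: refs=F A F, marked=A C G I J
Mark E: refs=B E E, marked=A C E G I J
Mark B: refs=null H null, marked=A B C E G I J
Mark F: refs=E I, marked=A B C E F G I J
Mark H: refs=H I null, marked=A B C E F G H I J
Unmarked (collected): D

Answer: D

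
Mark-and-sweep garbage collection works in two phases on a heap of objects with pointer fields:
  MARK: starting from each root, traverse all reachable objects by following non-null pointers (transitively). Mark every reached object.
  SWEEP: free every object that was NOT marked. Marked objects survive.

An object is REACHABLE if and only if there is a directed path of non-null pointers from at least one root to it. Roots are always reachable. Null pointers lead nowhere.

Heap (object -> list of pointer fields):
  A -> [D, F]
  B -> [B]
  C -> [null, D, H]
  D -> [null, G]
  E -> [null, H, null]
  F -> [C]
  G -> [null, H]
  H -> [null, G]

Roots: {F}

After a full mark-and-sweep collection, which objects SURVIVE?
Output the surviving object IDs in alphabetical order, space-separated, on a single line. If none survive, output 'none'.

Answer: C D F G H

Derivation:
Roots: F
Mark F: refs=C, marked=F
Mark C: refs=null D H, marked=C F
Mark D: refs=null G, marked=C D F
Mark H: refs=null G, marked=C D F H
Mark G: refs=null H, marked=C D F G H
Unmarked (collected): A B E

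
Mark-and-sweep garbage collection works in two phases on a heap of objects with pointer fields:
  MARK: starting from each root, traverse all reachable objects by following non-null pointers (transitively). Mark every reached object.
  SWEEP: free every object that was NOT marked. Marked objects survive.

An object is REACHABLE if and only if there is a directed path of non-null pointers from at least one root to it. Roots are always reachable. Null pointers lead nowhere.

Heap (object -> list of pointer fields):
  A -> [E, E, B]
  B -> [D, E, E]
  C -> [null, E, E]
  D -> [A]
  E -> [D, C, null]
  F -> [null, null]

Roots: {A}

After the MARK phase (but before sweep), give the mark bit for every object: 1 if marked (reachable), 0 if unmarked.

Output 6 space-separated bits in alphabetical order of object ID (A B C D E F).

Answer: 1 1 1 1 1 0

Derivation:
Roots: A
Mark A: refs=E E B, marked=A
Mark E: refs=D C null, marked=A E
Mark B: refs=D E E, marked=A B E
Mark D: refs=A, marked=A B D E
Mark C: refs=null E E, marked=A B C D E
Unmarked (collected): F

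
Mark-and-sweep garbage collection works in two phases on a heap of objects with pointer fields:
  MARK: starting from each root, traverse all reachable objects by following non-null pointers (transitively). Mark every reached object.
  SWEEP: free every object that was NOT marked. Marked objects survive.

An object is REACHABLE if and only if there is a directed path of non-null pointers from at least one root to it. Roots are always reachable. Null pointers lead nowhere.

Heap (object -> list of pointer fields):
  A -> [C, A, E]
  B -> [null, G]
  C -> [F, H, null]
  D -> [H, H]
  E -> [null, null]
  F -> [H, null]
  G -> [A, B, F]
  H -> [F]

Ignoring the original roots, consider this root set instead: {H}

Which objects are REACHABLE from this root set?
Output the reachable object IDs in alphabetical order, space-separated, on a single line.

Answer: F H

Derivation:
Roots: H
Mark H: refs=F, marked=H
Mark F: refs=H null, marked=F H
Unmarked (collected): A B C D E G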